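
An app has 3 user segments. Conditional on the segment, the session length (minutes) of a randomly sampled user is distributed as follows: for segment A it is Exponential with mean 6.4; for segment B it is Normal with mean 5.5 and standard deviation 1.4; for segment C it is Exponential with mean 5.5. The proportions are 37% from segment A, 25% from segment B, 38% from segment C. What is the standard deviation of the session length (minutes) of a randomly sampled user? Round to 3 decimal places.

Per component, A: μ=6.4, E[X²]=81.92; B: μ=5.5, E[X²]=32.21; C: μ=5.5, E[X²]=60.5.
E[X] = 0.37·6.4 + 0.25·5.5 + 0.38·5.5 = 5.833.
E[X²] = 0.37·81.92 + 0.25·32.21 + 0.38·60.5 = 61.3529.
Var(X) = E[X²] − (E[X])² = 61.3529 − 34.0239 = 27.329.
SD(X) = √27.329 = 5.22772.

5.228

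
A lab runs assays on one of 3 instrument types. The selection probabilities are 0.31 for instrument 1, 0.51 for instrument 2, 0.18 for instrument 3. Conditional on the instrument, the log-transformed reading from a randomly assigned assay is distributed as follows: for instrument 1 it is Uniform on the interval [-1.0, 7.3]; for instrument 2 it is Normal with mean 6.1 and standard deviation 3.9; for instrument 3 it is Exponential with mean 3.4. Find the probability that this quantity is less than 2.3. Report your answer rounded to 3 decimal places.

0.296

Conditional on each instrument, P(X < 2.3): 1: 0.39759; 2: 0.164939; 3: 0.491592.
By total probability, P(X < 2.3) = 0.31·0.39759 + 0.51·0.164939 + 0.18·0.491592 = 0.295859.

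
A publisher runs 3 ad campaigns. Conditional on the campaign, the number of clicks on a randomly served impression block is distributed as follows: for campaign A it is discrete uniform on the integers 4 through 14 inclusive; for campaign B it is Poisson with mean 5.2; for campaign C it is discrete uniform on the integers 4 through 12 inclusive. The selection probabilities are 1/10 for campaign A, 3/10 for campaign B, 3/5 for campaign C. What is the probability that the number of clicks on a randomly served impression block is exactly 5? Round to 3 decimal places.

0.128

Conditional on each campaign, P(X = 5): A: 0.0909091; B: 0.174785; C: 0.111111.
By total probability, P(X = 5) = 0.1·0.0909091 + 0.3·0.174785 + 0.6·0.111111 = 0.128193.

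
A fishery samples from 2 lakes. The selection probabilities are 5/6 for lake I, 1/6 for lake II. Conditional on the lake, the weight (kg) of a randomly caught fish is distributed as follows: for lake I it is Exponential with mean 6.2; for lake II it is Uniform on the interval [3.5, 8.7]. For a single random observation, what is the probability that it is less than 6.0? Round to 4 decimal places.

0.5968

Conditional on each lake, P(X < 6.0): I: 0.62006; II: 0.480769.
By total probability, P(X < 6.0) = 0.833333·0.62006 + 0.166667·0.480769 = 0.596845.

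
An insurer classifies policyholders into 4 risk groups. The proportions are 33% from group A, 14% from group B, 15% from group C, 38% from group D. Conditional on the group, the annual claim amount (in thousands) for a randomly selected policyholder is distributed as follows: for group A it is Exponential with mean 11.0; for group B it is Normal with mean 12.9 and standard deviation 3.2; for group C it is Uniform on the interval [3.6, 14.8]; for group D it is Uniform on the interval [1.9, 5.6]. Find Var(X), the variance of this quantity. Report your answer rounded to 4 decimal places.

56.7182

Per component, A: μ=11, E[X²]=242; B: μ=12.9, E[X²]=176.65; C: μ=9.2, E[X²]=95.0933; D: μ=3.75, E[X²]=15.2033.
E[X] = 0.33·11 + 0.14·12.9 + 0.15·9.2 + 0.38·3.75 = 8.241.
E[X²] = 0.33·242 + 0.14·176.65 + 0.15·95.0933 + 0.38·15.2033 = 124.632.
Var(X) = E[X²] − (E[X])² = 124.632 − 67.9141 = 56.7182.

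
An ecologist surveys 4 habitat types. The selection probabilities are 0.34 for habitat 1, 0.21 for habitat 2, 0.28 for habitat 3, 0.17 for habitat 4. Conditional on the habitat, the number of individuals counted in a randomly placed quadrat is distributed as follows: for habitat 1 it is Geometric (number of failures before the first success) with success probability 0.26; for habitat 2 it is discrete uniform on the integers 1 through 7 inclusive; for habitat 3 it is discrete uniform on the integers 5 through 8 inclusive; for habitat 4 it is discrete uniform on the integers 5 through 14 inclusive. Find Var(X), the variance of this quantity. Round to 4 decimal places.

12.1153

Per component, 1: μ=2.84615, E[X²]=19.0473; 2: μ=4, E[X²]=20; 3: μ=6.5, E[X²]=43.5; 4: μ=9.5, E[X²]=98.5.
E[X] = 0.34·2.84615 + 0.21·4 + 0.28·6.5 + 0.17·9.5 = 5.24269.
E[X²] = 0.34·19.0473 + 0.21·20 + 0.28·43.5 + 0.17·98.5 = 39.6011.
Var(X) = E[X²] − (E[X])² = 39.6011 − 27.4858 = 12.1153.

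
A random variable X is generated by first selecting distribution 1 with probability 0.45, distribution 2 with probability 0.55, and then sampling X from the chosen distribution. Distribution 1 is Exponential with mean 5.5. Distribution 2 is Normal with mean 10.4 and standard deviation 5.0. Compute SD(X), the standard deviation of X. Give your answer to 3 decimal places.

5.771

Per component, 1: μ=5.5, E[X²]=60.5; 2: μ=10.4, E[X²]=133.16.
E[X] = 0.45·5.5 + 0.55·10.4 = 8.195.
E[X²] = 0.45·60.5 + 0.55·133.16 = 100.463.
Var(X) = E[X²] − (E[X])² = 100.463 − 67.158 = 33.305.
SD(X) = √33.305 = 5.77105.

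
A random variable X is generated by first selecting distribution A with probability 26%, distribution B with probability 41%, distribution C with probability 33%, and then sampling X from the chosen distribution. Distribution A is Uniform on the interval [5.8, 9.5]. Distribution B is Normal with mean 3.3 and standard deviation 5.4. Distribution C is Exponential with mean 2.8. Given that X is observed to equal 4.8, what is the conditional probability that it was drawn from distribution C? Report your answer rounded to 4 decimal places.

Likelihoods f(4.8 | ·): A: 0; B: 0.0710822; C: 0.0643187.
Posterior ∝ prior × likelihood. Numerator for C: 0.33·0.0643187 = 0.0212252.
Normalizing constant: 0.26·0 + 0.41·0.0710822 + 0.33·0.0643187 = 0.0503689.
P(C | observation) = 0.0212252 / 0.0503689 = 0.421394.

0.4214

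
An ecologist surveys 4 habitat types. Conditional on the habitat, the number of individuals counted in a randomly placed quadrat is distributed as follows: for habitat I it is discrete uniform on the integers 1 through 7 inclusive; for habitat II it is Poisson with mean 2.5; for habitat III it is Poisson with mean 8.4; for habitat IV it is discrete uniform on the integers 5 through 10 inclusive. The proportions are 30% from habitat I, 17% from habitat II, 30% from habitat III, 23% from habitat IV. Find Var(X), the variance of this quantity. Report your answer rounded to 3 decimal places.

10.327

Per component, I: μ=4, E[X²]=20; II: μ=2.5, E[X²]=8.75; III: μ=8.4, E[X²]=78.96; IV: μ=7.5, E[X²]=59.1667.
E[X] = 0.3·4 + 0.17·2.5 + 0.3·8.4 + 0.23·7.5 = 5.87.
E[X²] = 0.3·20 + 0.17·8.75 + 0.3·78.96 + 0.23·59.1667 = 44.7838.
Var(X) = E[X²] − (E[X])² = 44.7838 − 34.4569 = 10.3269.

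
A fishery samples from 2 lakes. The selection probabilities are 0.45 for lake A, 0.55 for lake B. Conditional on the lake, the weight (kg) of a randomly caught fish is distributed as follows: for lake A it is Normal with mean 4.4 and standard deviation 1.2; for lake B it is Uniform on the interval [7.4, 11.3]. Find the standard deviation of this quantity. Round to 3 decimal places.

2.722

Per component, A: μ=4.4, E[X²]=20.8; B: μ=9.35, E[X²]=88.69.
E[X] = 0.45·4.4 + 0.55·9.35 = 7.1225.
E[X²] = 0.45·20.8 + 0.55·88.69 = 58.1395.
Var(X) = E[X²] − (E[X])² = 58.1395 − 50.73 = 7.40949.
SD(X) = √7.40949 = 2.72204.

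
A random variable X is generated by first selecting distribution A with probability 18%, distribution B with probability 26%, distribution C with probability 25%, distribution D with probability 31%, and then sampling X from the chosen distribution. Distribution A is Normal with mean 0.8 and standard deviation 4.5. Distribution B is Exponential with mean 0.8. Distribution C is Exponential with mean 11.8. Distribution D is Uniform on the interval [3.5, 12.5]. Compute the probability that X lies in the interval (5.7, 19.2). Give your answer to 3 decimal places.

Conditional on each component, P(5.7 < X < 19.2): A: 0.13808; B: 0.000804733; C: 0.420404; D: 0.755556.
By total probability, P(5.7 < X < 19.2) = 0.18·0.13808 + 0.26·0.000804733 + 0.25·0.420404 + 0.31·0.755556 = 0.364387.

0.364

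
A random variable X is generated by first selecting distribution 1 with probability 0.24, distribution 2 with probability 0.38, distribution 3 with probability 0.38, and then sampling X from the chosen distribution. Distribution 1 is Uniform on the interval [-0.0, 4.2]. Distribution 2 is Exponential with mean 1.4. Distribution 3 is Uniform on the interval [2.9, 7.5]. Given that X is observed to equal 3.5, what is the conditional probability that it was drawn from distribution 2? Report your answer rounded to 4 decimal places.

0.1375

Likelihoods f(3.5 | ·): 1: 0.238095; 2: 0.0586321; 3: 0.217391.
Posterior ∝ prior × likelihood. Numerator for 2: 0.38·0.0586321 = 0.0222802.
Normalizing constant: 0.24·0.238095 + 0.38·0.0586321 + 0.38·0.217391 = 0.162032.
P(2 | observation) = 0.0222802 / 0.162032 = 0.137505.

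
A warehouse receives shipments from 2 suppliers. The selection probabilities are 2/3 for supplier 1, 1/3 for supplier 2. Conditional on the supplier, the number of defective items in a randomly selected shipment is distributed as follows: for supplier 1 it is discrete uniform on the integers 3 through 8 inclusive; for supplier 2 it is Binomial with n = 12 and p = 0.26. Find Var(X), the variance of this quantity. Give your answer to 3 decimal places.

Per component, 1: μ=5.5, E[X²]=33.1667; 2: μ=3.12, E[X²]=12.0432.
E[X] = 0.666667·5.5 + 0.333333·3.12 = 4.70667.
E[X²] = 0.666667·33.1667 + 0.333333·12.0432 = 26.1255.
Var(X) = E[X²] − (E[X])² = 26.1255 − 22.1527 = 3.9728.

3.973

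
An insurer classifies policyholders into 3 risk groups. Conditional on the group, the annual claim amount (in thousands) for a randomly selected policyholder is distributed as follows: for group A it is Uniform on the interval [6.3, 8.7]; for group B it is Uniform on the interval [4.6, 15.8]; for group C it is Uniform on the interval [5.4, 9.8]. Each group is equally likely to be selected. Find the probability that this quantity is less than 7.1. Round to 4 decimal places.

Conditional on each group, P(X < 7.1): A: 0.333333; B: 0.223214; C: 0.386364.
By total probability, P(X < 7.1) = 0.333333·0.333333 + 0.333333·0.223214 + 0.333333·0.386364 = 0.314304.

0.3143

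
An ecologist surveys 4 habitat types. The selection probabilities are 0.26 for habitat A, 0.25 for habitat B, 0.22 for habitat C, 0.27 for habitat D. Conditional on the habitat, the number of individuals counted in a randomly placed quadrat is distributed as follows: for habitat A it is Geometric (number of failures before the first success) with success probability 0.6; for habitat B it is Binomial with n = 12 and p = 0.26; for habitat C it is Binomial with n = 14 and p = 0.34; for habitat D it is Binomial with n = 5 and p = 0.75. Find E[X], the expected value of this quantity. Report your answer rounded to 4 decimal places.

Component means — A: 0.666667; B: 3.12; C: 4.76; D: 3.75.
E[X] = 0.26·0.666667 + 0.25·3.12 + 0.22·4.76 + 0.27·3.75 = 3.01303.

3.0130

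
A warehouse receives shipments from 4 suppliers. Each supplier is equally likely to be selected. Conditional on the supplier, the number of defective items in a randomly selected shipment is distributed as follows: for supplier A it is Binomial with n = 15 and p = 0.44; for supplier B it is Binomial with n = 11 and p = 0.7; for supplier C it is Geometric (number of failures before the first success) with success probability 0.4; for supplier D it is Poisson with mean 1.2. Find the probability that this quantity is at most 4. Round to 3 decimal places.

0.518

Conditional on each supplier, P(X ≤ 4): A: 0.136728; B: 0.0216192; C: 0.92224; D: 0.992254.
By total probability, P(X ≤ 4) = 0.25·0.136728 + 0.25·0.0216192 + 0.25·0.92224 + 0.25·0.992254 = 0.51821.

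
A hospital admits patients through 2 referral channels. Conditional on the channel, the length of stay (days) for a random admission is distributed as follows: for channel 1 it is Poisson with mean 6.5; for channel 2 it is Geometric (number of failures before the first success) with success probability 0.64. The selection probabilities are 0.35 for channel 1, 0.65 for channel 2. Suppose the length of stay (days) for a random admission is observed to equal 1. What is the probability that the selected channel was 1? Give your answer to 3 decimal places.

0.022

Likelihoods P(X=1 | ·): 1: 0.00977235; 2: 0.2304.
Posterior ∝ prior × likelihood. Numerator for 1: 0.35·0.00977235 = 0.00342032.
Normalizing constant: 0.35·0.00977235 + 0.65·0.2304 = 0.15318.
P(1 | observation) = 0.00342032 / 0.15318 = 0.0223287.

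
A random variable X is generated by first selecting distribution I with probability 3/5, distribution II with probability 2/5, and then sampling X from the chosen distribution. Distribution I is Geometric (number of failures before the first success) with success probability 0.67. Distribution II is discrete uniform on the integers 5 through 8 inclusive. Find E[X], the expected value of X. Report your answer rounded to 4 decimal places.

2.8955

Component means — I: 0.492537; II: 6.5.
E[X] = 0.6·0.492537 + 0.4·6.5 = 2.89552.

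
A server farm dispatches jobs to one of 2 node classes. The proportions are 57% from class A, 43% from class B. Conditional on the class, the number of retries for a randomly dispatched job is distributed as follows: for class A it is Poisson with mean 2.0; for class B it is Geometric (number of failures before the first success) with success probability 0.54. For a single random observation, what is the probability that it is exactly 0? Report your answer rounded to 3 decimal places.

Conditional on each class, P(X = 0): A: 0.135335; B: 0.54.
By total probability, P(X = 0) = 0.57·0.135335 + 0.43·0.54 = 0.309341.

0.309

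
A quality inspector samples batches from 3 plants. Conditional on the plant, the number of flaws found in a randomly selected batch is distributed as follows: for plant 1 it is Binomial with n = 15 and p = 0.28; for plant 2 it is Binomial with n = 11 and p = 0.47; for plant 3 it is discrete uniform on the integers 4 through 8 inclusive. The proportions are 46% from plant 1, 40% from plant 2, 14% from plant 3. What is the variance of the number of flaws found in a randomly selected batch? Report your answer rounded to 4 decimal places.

3.1874

Per component, 1: μ=4.2, E[X²]=20.664; 2: μ=5.17, E[X²]=29.469; 3: μ=6, E[X²]=38.
E[X] = 0.46·4.2 + 0.4·5.17 + 0.14·6 = 4.84.
E[X²] = 0.46·20.664 + 0.4·29.469 + 0.14·38 = 26.613.
Var(X) = E[X²] − (E[X])² = 26.613 − 23.4256 = 3.18744.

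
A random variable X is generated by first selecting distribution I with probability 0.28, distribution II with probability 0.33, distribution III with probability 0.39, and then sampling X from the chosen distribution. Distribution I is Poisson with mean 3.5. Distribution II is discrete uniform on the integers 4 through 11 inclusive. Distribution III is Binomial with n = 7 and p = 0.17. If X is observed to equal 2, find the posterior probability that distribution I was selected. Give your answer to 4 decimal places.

0.3571

Likelihoods P(X=2 | ·): I: 0.184959; II: 0; III: 0.23906.
Posterior ∝ prior × likelihood. Numerator for I: 0.28·0.184959 = 0.0517885.
Normalizing constant: 0.28·0.184959 + 0.33·0 + 0.39·0.23906 = 0.145022.
P(I | observation) = 0.0517885 / 0.145022 = 0.357108.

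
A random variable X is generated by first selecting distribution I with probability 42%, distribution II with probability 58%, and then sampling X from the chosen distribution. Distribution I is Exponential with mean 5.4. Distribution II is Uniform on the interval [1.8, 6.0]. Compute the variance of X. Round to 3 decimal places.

Per component, I: μ=5.4, E[X²]=58.32; II: μ=3.9, E[X²]=16.68.
E[X] = 0.42·5.4 + 0.58·3.9 = 4.53.
E[X²] = 0.42·58.32 + 0.58·16.68 = 34.1688.
Var(X) = E[X²] − (E[X])² = 34.1688 − 20.5209 = 13.6479.

13.648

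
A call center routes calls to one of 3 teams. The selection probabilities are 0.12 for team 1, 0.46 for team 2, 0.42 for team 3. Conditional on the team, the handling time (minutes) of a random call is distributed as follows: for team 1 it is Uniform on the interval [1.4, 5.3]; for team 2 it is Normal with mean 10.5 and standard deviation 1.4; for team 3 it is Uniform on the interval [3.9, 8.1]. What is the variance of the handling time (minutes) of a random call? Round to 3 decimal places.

Per component, 1: μ=3.35, E[X²]=12.49; 2: μ=10.5, E[X²]=112.21; 3: μ=6, E[X²]=37.47.
E[X] = 0.12·3.35 + 0.46·10.5 + 0.42·6 = 7.752.
E[X²] = 0.12·12.49 + 0.46·112.21 + 0.42·37.47 = 68.8528.
Var(X) = E[X²] − (E[X])² = 68.8528 − 60.0935 = 8.7593.

8.759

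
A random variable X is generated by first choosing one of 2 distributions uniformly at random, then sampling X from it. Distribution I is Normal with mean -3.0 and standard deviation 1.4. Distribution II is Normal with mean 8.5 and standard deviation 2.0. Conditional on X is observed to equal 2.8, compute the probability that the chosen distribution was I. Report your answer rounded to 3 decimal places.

Likelihoods f(2.8 | ·): I: 5.34351e-05; II: 0.00343638.
Posterior ∝ prior × likelihood. Numerator for I: 0.5·5.34351e-05 = 2.67175e-05.
Normalizing constant: 0.5·5.34351e-05 + 0.5·0.00343638 = 0.00174491.
P(I | observation) = 2.67175e-05 / 0.00174491 = 0.0153117.

0.015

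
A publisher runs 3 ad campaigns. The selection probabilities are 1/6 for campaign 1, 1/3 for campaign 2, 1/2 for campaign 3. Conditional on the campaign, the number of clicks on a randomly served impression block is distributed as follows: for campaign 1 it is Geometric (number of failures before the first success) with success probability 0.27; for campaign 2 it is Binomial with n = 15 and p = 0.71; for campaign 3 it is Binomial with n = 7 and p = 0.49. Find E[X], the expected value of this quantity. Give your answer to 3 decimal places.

5.716

Component means — 1: 2.7037; 2: 10.65; 3: 3.43.
E[X] = 0.166667·2.7037 + 0.333333·10.65 + 0.5·3.43 = 5.71562.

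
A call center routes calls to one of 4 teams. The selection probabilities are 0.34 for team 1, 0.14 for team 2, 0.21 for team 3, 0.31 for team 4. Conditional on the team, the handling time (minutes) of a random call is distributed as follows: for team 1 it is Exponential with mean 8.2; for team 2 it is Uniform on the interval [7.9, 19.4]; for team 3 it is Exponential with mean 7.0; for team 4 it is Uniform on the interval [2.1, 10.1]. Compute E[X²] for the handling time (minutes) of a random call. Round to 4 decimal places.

For each component E[X²] = Var + (mean)², giving 1: 134.48; 2: 197.343; 3: 98; 4: 42.5433.
Overall E[X²] = 0.34·134.48 + 0.14·197.343 + 0.21·98 + 0.31·42.5433 = 107.12.

107.1197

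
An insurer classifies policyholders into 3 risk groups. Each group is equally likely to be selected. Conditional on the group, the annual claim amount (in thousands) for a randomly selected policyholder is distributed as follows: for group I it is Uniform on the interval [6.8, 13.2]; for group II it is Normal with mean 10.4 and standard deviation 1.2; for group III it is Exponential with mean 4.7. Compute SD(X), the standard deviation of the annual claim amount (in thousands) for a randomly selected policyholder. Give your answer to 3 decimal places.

Per component, I: μ=10, E[X²]=103.413; II: μ=10.4, E[X²]=109.6; III: μ=4.7, E[X²]=44.18.
E[X] = 0.333333·10 + 0.333333·10.4 + 0.333333·4.7 = 8.36667.
E[X²] = 0.333333·103.413 + 0.333333·109.6 + 0.333333·44.18 = 85.7311.
Var(X) = E[X²] − (E[X])² = 85.7311 − 70.0011 = 15.73.
SD(X) = √15.73 = 3.96611.

3.966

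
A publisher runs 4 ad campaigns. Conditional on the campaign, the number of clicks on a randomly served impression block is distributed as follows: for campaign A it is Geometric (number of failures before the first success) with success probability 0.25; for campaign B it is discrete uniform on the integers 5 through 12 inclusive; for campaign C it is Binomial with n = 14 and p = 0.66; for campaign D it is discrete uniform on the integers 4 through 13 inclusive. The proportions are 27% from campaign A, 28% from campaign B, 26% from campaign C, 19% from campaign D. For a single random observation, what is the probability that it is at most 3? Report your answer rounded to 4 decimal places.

Conditional on each campaign, P(X ≤ 3): A: 0.683594; B: 0; C: 0.000836886; D: 0.
By total probability, P(X ≤ 3) = 0.27·0.683594 + 0.28·0 + 0.26·0.000836886 + 0.19·0 = 0.184788.

0.1848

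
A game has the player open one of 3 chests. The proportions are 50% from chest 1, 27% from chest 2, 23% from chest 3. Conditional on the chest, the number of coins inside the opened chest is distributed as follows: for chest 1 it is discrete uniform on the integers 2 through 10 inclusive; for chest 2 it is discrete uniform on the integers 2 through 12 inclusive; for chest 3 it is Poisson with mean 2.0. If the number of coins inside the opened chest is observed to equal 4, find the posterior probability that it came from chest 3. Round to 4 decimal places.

Likelihoods P(X=4 | ·): 1: 0.111111; 2: 0.0909091; 3: 0.0902235.
Posterior ∝ prior × likelihood. Numerator for 3: 0.23·0.0902235 = 0.0207514.
Normalizing constant: 0.5·0.111111 + 0.27·0.0909091 + 0.23·0.0902235 = 0.100852.
P(3 | observation) = 0.0207514 / 0.100852 = 0.20576.

0.2058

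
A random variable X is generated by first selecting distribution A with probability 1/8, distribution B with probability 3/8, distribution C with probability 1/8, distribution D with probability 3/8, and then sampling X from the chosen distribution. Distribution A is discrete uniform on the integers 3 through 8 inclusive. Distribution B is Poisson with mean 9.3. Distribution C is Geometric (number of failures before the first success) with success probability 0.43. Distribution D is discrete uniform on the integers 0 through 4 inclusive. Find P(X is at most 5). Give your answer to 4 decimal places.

0.5952

Conditional on each component, P(X ≤ 5): A: 0.5; B: 0.0986498; C: 0.965704; D: 1.
By total probability, P(X ≤ 5) = 0.125·0.5 + 0.375·0.0986498 + 0.125·0.965704 + 0.375·1 = 0.595207.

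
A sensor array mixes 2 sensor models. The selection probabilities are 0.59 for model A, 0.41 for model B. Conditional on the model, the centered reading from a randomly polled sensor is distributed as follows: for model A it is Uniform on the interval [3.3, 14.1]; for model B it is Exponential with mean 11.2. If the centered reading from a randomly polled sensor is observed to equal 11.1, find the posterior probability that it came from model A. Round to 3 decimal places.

0.801

Likelihoods f(11.1 | ·): A: 0.0925926; B: 0.033141.
Posterior ∝ prior × likelihood. Numerator for A: 0.59·0.0925926 = 0.0546296.
Normalizing constant: 0.59·0.0925926 + 0.41·0.033141 = 0.0682174.
P(A | observation) = 0.0546296 / 0.0682174 = 0.800816.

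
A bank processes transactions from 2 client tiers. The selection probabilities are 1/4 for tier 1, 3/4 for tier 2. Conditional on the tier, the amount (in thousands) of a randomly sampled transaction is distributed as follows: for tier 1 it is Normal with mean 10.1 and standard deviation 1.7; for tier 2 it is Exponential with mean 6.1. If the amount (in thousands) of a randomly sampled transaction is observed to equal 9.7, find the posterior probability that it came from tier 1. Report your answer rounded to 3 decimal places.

0.695

Likelihoods f(9.7 | ·): 1: 0.228265; 2: 0.0334249.
Posterior ∝ prior × likelihood. Numerator for 1: 0.25·0.228265 = 0.0570662.
Normalizing constant: 0.25·0.228265 + 0.75·0.0334249 = 0.0821349.
P(1 | observation) = 0.0570662 / 0.0821349 = 0.694786.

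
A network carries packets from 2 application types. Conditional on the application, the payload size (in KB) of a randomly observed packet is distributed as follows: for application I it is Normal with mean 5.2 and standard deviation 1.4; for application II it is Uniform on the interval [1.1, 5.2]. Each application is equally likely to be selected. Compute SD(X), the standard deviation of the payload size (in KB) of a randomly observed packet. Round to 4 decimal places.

Per component, I: μ=5.2, E[X²]=29; II: μ=3.15, E[X²]=11.3233.
E[X] = 0.5·5.2 + 0.5·3.15 = 4.175.
E[X²] = 0.5·29 + 0.5·11.3233 = 20.1617.
Var(X) = E[X²] − (E[X])² = 20.1617 − 17.4306 = 2.73104.
SD(X) = √2.73104 = 1.65259.

1.6526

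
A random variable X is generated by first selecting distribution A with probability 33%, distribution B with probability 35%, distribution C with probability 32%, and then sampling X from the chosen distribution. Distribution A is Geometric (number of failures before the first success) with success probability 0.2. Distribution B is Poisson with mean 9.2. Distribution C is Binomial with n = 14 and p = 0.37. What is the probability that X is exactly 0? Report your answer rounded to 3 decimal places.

0.067

Conditional on each component, P(X = 0): A: 0.2; B: 0.000101039; C: 0.00155156.
By total probability, P(X = 0) = 0.33·0.2 + 0.35·0.000101039 + 0.32·0.00155156 = 0.0665319.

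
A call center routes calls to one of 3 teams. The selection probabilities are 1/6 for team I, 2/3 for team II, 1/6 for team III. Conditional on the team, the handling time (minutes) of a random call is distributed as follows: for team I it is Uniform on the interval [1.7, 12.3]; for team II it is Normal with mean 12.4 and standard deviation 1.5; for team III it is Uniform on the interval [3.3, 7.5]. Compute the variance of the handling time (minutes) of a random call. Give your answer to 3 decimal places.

Per component, I: μ=7, E[X²]=58.3633; II: μ=12.4, E[X²]=156.01; III: μ=5.4, E[X²]=30.63.
E[X] = 0.166667·7 + 0.666667·12.4 + 0.166667·5.4 = 10.3333.
E[X²] = 0.166667·58.3633 + 0.666667·156.01 + 0.166667·30.63 = 118.839.
Var(X) = E[X²] − (E[X])² = 118.839 − 106.778 = 12.0611.

12.061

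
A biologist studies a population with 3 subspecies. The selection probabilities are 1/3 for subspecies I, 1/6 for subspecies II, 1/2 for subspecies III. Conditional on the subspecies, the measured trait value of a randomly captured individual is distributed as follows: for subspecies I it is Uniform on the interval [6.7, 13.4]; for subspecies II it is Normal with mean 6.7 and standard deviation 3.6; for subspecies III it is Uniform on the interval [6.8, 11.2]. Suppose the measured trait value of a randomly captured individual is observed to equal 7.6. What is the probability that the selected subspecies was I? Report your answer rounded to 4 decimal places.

Likelihoods f(7.6 | ·): I: 0.149254; II: 0.107408; III: 0.227273.
Posterior ∝ prior × likelihood. Numerator for I: 0.333333·0.149254 = 0.0497512.
Normalizing constant: 0.333333·0.149254 + 0.166667·0.107408 + 0.5·0.227273 = 0.181289.
P(I | observation) = 0.0497512 / 0.181289 = 0.274431.

0.2744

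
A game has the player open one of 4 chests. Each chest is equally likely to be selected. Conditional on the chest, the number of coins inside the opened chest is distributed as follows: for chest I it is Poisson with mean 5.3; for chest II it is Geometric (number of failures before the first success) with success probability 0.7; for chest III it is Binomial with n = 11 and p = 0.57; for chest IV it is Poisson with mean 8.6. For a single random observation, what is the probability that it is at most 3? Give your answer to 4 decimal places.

Conditional on each chest, P(X ≤ 3): I: 0.22541; II: 0.9919; III: 0.0461445; IV: 0.0280926.
By total probability, P(X ≤ 3) = 0.25·0.22541 + 0.25·0.9919 + 0.25·0.0461445 + 0.25·0.0280926 = 0.322887.

0.3229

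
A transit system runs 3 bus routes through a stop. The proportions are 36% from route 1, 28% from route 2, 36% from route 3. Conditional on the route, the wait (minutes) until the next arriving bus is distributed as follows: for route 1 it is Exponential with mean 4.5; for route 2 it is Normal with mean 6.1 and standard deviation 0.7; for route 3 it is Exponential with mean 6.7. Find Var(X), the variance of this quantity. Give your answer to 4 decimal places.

24.5092

Per component, 1: μ=4.5, E[X²]=40.5; 2: μ=6.1, E[X²]=37.7; 3: μ=6.7, E[X²]=89.78.
E[X] = 0.36·4.5 + 0.28·6.1 + 0.36·6.7 = 5.74.
E[X²] = 0.36·40.5 + 0.28·37.7 + 0.36·89.78 = 57.4568.
Var(X) = E[X²] − (E[X])² = 57.4568 − 32.9476 = 24.5092.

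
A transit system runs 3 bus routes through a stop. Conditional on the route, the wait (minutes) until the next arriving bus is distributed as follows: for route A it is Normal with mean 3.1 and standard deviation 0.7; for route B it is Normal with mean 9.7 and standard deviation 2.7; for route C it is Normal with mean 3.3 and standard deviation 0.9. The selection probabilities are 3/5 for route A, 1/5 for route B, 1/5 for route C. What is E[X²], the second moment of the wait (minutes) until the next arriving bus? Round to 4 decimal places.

28.6760

For each component E[X²] = Var + (mean)², giving A: 10.1; B: 101.38; C: 11.7.
Overall E[X²] = 0.6·10.1 + 0.2·101.38 + 0.2·11.7 = 28.676.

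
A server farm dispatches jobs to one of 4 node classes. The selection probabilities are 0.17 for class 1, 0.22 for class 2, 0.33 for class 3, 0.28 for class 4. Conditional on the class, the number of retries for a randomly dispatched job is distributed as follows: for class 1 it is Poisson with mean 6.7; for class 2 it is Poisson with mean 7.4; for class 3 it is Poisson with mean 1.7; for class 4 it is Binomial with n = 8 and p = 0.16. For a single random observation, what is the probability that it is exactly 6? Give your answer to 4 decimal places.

Conditional on each class, P(X = 6): 1: 0.154648; 2: 0.139405; 3: 0.00612436; 4: 0.000331464.
By total probability, P(X = 6) = 0.17·0.154648 + 0.22·0.139405 + 0.33·0.00612436 + 0.28·0.000331464 = 0.0590731.

0.0591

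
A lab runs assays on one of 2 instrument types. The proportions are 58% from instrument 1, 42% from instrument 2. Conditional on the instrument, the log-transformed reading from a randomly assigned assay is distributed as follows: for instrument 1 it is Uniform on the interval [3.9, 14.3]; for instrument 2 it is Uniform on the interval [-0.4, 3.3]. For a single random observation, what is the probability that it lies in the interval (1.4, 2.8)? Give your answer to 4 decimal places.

0.1589

Conditional on each instrument, P(1.4 < X < 2.8): 1: 0; 2: 0.378378.
By total probability, P(1.4 < X < 2.8) = 0.58·0 + 0.42·0.378378 = 0.158919.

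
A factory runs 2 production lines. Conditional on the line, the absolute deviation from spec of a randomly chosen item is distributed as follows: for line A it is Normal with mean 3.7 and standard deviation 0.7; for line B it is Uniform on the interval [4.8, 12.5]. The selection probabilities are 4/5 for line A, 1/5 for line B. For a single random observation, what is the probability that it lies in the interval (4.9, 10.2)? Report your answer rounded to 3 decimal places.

0.172

Conditional on each line, P(4.9 < X < 10.2): A: 0.0432381; B: 0.688312.
By total probability, P(4.9 < X < 10.2) = 0.8·0.0432381 + 0.2·0.688312 = 0.172253.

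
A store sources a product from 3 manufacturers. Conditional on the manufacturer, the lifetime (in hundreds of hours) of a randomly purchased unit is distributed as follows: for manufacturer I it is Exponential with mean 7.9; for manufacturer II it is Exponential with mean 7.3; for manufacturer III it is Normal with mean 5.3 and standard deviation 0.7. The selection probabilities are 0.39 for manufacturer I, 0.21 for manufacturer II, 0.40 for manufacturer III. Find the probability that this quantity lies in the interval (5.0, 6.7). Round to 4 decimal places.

0.3193

Conditional on each manufacturer, P(5.0 < X < 6.7): I: 0.102816; II: 0.104731; III: 0.643132.
By total probability, P(5.0 < X < 6.7) = 0.39·0.102816 + 0.21·0.104731 + 0.4·0.643132 = 0.319345.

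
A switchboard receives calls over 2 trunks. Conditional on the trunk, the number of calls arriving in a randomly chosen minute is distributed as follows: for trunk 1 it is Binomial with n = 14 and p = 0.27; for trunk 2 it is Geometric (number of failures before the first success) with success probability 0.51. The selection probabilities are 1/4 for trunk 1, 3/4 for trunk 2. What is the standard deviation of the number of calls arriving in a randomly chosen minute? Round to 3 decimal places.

Per component, 1: μ=3.78, E[X²]=17.0478; 2: μ=0.960784, E[X²]=2.807.
E[X] = 0.25·3.78 + 0.75·0.960784 = 1.66559.
E[X²] = 0.25·17.0478 + 0.75·2.807 = 6.3672.
Var(X) = E[X²] − (E[X])² = 6.3672 − 2.77418 = 3.59301.
SD(X) = √3.59301 = 1.89552.

1.896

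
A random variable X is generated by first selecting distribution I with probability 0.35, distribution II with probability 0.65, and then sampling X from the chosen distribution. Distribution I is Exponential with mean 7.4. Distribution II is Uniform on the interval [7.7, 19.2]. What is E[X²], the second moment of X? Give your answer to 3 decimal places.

163.082

For each component E[X²] = Var + (mean)², giving I: 109.52; II: 191.923.
Overall E[X²] = 0.35·109.52 + 0.65·191.923 = 163.082.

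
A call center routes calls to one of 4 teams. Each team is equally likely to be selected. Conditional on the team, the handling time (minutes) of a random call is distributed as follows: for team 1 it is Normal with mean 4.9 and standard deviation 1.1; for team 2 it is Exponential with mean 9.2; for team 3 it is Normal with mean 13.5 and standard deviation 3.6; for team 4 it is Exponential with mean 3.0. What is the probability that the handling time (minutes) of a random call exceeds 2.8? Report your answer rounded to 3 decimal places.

Conditional on each team, P(X > 2.8): 1: 0.971875; 2: 0.737604; 3: 0.998522; 4: 0.393241.
By total probability, P(X > 2.8) = 0.25·0.971875 + 0.25·0.737604 + 0.25·0.998522 + 0.25·0.393241 = 0.77531.

0.775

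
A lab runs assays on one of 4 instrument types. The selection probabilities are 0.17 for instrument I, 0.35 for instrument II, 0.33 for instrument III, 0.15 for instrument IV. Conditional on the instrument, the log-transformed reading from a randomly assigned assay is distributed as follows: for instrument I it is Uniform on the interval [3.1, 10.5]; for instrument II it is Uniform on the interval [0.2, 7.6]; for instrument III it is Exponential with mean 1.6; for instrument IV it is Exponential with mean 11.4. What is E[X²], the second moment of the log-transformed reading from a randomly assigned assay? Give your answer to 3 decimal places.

For each component E[X²] = Var + (mean)², giving I: 50.8033; II: 19.7733; III: 5.12; IV: 259.92.
Overall E[X²] = 0.17·50.8033 + 0.35·19.7733 + 0.33·5.12 + 0.15·259.92 = 56.2348.

56.235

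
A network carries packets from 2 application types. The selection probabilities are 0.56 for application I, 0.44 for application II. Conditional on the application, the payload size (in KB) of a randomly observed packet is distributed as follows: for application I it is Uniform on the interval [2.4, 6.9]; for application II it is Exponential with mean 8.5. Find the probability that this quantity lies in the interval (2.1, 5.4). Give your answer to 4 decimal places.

0.4839

Conditional on each application, P(2.1 < X < 5.4): I: 0.666667; II: 0.251315.
By total probability, P(2.1 < X < 5.4) = 0.56·0.666667 + 0.44·0.251315 = 0.483912.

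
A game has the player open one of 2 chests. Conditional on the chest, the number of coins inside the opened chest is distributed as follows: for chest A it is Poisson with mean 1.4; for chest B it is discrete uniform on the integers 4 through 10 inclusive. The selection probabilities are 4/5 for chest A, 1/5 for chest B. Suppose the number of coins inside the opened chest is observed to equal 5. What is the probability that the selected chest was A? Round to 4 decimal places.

0.2363

Likelihoods P(X=5 | ·): A: 0.0110521; B: 0.142857.
Posterior ∝ prior × likelihood. Numerator for A: 0.8·0.0110521 = 0.00884172.
Normalizing constant: 0.8·0.0110521 + 0.2·0.142857 = 0.0374131.
P(A | observation) = 0.00884172 / 0.0374131 = 0.236326.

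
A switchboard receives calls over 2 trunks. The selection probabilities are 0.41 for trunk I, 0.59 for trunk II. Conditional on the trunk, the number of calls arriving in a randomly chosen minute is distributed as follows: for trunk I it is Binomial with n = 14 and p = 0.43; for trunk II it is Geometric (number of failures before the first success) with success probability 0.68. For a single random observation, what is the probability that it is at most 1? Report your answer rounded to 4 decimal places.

0.5314

Conditional on each trunk, P(X ≤ 1): I: 0.00441833; II: 0.8976.
By total probability, P(X ≤ 1) = 0.41·0.00441833 + 0.59·0.8976 = 0.531396.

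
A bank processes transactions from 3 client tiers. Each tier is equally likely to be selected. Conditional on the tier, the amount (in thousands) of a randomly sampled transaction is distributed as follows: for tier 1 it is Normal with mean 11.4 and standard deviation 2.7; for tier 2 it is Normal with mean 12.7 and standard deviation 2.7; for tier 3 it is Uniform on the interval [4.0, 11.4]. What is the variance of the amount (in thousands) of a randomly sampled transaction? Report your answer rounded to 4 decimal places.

Per component, 1: μ=11.4, E[X²]=137.25; 2: μ=12.7, E[X²]=168.58; 3: μ=7.7, E[X²]=63.8533.
E[X] = 0.333333·11.4 + 0.333333·12.7 + 0.333333·7.7 = 10.6.
E[X²] = 0.333333·137.25 + 0.333333·168.58 + 0.333333·63.8533 = 123.228.
Var(X) = E[X²] − (E[X])² = 123.228 − 112.36 = 10.8678.

10.8678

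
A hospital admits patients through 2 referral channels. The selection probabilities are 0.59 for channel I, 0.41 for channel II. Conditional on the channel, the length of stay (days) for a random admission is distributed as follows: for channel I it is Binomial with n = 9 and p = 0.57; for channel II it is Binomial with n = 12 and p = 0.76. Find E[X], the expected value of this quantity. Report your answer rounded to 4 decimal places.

Component means — I: 5.13; II: 9.12.
E[X] = 0.59·5.13 + 0.41·9.12 = 6.7659.

6.7659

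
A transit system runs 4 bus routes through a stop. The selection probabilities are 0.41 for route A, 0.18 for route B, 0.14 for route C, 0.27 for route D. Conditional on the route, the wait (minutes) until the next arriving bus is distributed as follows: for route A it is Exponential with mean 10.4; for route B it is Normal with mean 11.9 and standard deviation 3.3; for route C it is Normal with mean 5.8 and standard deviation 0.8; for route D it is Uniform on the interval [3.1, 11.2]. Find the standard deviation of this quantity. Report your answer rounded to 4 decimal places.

Per component, A: μ=10.4, E[X²]=216.32; B: μ=11.9, E[X²]=152.5; C: μ=5.8, E[X²]=34.28; D: μ=7.15, E[X²]=56.59.
E[X] = 0.41·10.4 + 0.18·11.9 + 0.14·5.8 + 0.27·7.15 = 9.1485.
E[X²] = 0.41·216.32 + 0.18·152.5 + 0.14·34.28 + 0.27·56.59 = 136.22.
Var(X) = E[X²] − (E[X])² = 136.22 − 83.6951 = 52.5246.
SD(X) = √52.5246 = 7.24739.

7.2474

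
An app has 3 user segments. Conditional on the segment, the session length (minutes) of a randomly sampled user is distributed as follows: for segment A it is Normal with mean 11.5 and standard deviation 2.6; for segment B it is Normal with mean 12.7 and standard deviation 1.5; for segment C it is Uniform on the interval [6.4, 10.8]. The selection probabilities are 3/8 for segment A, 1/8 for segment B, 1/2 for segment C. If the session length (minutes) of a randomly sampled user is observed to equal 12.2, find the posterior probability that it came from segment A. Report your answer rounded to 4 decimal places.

0.6383

Likelihoods f(12.2 | ·): A: 0.147978; B: 0.251589; C: 0.
Posterior ∝ prior × likelihood. Numerator for A: 0.375·0.147978 = 0.0554917.
Normalizing constant: 0.375·0.147978 + 0.125·0.251589 + 0.5·0 = 0.0869403.
P(A | observation) = 0.0554917 / 0.0869403 = 0.638274.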